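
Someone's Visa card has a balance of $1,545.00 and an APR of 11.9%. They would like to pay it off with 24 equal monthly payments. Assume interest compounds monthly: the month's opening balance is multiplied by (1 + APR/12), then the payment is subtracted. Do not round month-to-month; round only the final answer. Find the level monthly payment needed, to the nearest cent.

$72.66

Monthly rate r = 11.9%/12 = 0.991667% = 0.00991667.
Level-payment amortization: P = B₀·r / (1 − (1+r)^(−n)) = 1545.00·0.00991667 / (1 − 1.00992^(−24)).
Denominator 1 − (1+r)^(−24) = 0.210872726.
P = 15.3213 / 0.210872726 ≈ 72.66.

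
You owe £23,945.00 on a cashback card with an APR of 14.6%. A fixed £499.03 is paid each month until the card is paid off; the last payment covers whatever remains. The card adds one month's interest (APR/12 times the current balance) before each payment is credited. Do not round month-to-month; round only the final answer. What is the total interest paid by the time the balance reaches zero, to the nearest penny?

£12,227.80

Monthly rate r = 14.6%/12 = 1.21667% = 0.0121667.
Payoff takes n = ⌈−ln(1 − rB₀/P)/ln(1+r)⌉ = ⌈72.485⌉ = 73 payments; the last is £242.64.
Total paid = 72·£499.03 + £242.64 = £36,172.80.
Total interest = total paid − principal = £36,172.80 − £23,945.00 = £12,227.80.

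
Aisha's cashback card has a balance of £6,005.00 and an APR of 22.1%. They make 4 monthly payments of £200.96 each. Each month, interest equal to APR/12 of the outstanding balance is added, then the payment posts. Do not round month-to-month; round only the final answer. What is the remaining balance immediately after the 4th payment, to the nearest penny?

£5,633.42

Monthly rate r = 22.1%/12 = 1.84167% = 0.0184167.
Each month: B ← B·(1+r) − £200.96.
Month 1: interest £110.59; balance after payment £5,914.63.
Month 2: interest £108.93; balance after payment £5,822.60.
Month 3: interest £107.23; balance after payment £5,728.87.
Month 4: interest £105.51; balance after payment £5,633.42.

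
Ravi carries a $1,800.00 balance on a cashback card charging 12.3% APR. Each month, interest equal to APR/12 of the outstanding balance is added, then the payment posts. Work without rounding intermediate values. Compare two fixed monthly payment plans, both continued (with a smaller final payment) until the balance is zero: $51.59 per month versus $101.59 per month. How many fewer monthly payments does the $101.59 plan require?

24 fewer payments

Monthly rate r = 12.3%/12 = 1.025% = 0.01025.
At $51.59/mo: n = ⌈−ln(1 − rB₀/P)/ln(1+r)⌉ = 44 payments (last $20.71); total interest = total paid − $1,800.00 = $439.08.
At $101.59/mo: 20 payments (last $66.47); total interest $196.68.
Payments saved = 44 − 20 = 24.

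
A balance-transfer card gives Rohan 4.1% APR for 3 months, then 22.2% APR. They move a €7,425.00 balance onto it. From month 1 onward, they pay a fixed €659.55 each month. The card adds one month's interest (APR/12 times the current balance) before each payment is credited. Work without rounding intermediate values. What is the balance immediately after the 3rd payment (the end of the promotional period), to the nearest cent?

Promo months 1–3 at r₀ = 4.1%/12 = 0.00341667; months 4+ at r₁ = 22.2%/12 = 0.0185.
After month 3: iterate B ← B·(1+r₀) − €659.55 for 3 months → €5,515.95.

€5,515.95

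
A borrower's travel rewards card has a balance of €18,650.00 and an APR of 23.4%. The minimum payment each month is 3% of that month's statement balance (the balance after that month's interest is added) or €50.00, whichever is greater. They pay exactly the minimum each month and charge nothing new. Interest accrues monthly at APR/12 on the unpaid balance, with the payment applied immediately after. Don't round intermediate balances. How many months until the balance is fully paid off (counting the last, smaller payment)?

Monthly rate r = 23.4%/12 = 1.95% = 0.0195.
While 3% of the post-interest balance exceeds €50.00, each month B ← (B·(1+r))·(1 − 0.03), i.e. B shrinks by the factor (1+r)·0.97 = 0.98891.
This holds for months 1–219. Entering month 220 the balance is €1,623.65; 3% of the post-interest balance is now below €50.00, so the flat €50.00 minimum applies from here.
From month 220 a fixed €50.00 at rate r clears €1,623.65 in 52 more payments. Total: 219 + 52 = 271 months.

271 months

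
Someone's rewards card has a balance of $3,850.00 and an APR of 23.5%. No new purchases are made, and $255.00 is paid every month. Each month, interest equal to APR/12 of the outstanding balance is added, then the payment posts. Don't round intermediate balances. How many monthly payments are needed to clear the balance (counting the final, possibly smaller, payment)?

19 payments

Monthly rate r = 23.5%/12 = 1.95833% = 0.0195833.
Recurrence: B ← B·(1+r) − $255.00.
Month 1: interest $75.40; balance after payment $3,670.40.
Month 2: interest $71.88; balance after payment $3,487.27.
Closed form: n = −ln(1 − rB₀/P)/ln(1+r) = −ln(0.70433)/ln(1.01958) ≈ 18.073, so the balance reaches zero during payment 19.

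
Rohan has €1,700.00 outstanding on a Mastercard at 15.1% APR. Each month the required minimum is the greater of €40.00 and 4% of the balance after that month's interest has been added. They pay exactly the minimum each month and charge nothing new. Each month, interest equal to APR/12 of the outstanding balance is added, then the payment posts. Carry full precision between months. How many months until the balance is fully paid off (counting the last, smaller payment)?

49 months

Monthly rate r = 15.1%/12 = 1.25833% = 0.0125833.
While 4% of the post-interest balance exceeds €40.00, each month B ← (B·(1+r))·(1 − 0.04), i.e. B shrinks by the factor (1+r)·0.96 = 0.97208.
This holds for months 1–20. Entering month 21 the balance is €964.92; 4% of the post-interest balance is now below €40.00, so the flat €40.00 minimum applies from here.
From month 21 a fixed €40.00 at rate r clears €964.92 in 29 more payments. Total: 20 + 29 = 49 months.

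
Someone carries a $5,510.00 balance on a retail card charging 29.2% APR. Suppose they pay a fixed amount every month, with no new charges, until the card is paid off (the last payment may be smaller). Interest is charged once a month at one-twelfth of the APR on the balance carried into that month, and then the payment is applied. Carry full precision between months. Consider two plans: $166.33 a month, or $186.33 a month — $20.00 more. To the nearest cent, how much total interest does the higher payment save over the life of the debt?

Monthly rate r = 29.2%/12 = 2.43333% = 0.0243333.
At $166.33/mo: n = ⌈−ln(1 − rB₀/P)/ln(1+r)⌉ = 69 payments (last $38.38); total interest = total paid − $5,510.00 = $5,838.82.
At $186.33/mo: 53 payments (last $164.78); total interest $4,343.94.
Interest saved = $5,838.82 − $4,343.94 = $1,494.88.

$1,494.88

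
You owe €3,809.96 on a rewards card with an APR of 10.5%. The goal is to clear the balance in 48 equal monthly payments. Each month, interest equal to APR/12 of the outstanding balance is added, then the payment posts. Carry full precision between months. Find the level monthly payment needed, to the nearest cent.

€97.55

Monthly rate r = 10.5%/12 = 0.875% = 0.00875.
Level-payment amortization: P = B₀·r / (1 − (1+r)^(−n)) = 3809.96·0.00875 / (1 − 1.00875^(−48)).
Denominator 1 − (1+r)^(−48) = 0.341751756.
P = 33.3372 / 0.341751756 ≈ 97.55.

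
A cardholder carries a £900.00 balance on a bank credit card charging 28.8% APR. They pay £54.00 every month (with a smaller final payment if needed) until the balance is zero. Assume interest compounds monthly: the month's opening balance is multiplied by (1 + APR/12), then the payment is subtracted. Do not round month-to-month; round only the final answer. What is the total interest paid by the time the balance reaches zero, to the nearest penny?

£263.25

Monthly rate r = 28.8%/12 = 2.4% = 0.024.
Payoff takes n = ⌈−ln(1 − rB₀/P)/ln(1+r)⌉ = ⌈21.539⌉ = 22 payments; the last is £29.25.
Total paid = 21·£54.00 + £29.25 = £1,163.25.
Total interest = total paid − principal = £1,163.25 − £900.00 = £263.25.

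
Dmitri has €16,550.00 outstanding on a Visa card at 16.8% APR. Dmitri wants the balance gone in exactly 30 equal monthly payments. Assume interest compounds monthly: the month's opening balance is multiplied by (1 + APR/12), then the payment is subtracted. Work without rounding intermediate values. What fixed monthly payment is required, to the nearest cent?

€679.40

Monthly rate r = 16.8%/12 = 1.4% = 0.014.
Level-payment amortization: P = B₀·r / (1 − (1+r)^(−n)) = 16550.00·0.014 / (1 − 1.014^(−30)).
Denominator 1 − (1+r)^(−30) = 0.341036515.
P = 231.7 / 0.341036515 ≈ 679.40.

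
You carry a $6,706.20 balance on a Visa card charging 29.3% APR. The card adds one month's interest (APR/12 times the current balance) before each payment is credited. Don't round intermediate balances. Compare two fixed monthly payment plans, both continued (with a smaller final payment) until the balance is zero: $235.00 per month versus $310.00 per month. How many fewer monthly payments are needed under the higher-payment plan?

18 fewer payments

Monthly rate r = 29.3%/12 = 2.44167% = 0.0244167.
At $235.00/mo: n = ⌈−ln(1 − rB₀/P)/ln(1+r)⌉ = 50 payments (last $110.29); total interest = total paid − $6,706.20 = $4,919.09.
At $310.00/mo: 32 payments (last $43.93); total interest $2,947.73.
Payments saved = 50 − 32 = 18.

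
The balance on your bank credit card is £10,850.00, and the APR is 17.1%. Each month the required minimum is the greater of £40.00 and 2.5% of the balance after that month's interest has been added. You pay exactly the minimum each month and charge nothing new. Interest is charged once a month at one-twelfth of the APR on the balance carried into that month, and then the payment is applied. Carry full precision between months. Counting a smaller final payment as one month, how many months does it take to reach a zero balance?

231 months

Monthly rate r = 17.1%/12 = 1.425% = 0.01425.
While 2.5% of the post-interest balance exceeds £40.00, each month B ← (B·(1+r))·(1 − 0.025), i.e. B shrinks by the factor (1+r)·0.975 = 0.98889.
This holds for months 1–173. Entering month 174 the balance is £1,571.51; 2.5% of the post-interest balance is now below £40.00, so the flat £40.00 minimum applies from here.
From month 174 a fixed £40.00 at rate r clears £1,571.51 in 58 more payments. Total: 173 + 58 = 231 months.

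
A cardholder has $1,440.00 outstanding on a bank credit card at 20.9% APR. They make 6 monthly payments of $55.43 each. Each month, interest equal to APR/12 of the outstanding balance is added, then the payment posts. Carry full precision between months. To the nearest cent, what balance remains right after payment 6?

Monthly rate r = 20.9%/12 = 1.74167% = 0.0174167.
Each month: B ← B·(1+r) − $55.43.
Month 1: interest $25.08; balance after payment $1,409.65.
Month 2: interest $24.55; balance after payment $1,378.77.
Month 3: interest $24.01; balance after payment $1,347.36.
Month 4: interest $23.47; balance after payment $1,315.39.
Month 5: interest $22.91; balance after payment $1,282.87.
Month 6: interest $22.34; balance after payment $1,249.78.

$1,249.78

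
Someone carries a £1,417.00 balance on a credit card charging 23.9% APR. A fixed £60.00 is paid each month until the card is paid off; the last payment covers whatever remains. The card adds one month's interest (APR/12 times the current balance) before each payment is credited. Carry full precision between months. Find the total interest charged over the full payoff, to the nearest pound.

Monthly rate r = 23.9%/12 = 1.99167% = 0.0199167.
Payoff takes n = ⌈−ln(1 − rB₀/P)/ln(1+r)⌉ = ⌈32.228⌉ = 33 payments; the last is £13.79.
Total paid = 32·£60.00 + £13.79 = £1,933.79.
Total interest = total paid − principal = £1,933.79 − £1,417.00 = £516.79.

£517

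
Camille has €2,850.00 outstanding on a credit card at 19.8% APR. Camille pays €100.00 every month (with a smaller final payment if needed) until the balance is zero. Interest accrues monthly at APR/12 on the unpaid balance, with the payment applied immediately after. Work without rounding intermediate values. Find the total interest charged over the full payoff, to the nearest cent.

Monthly rate r = 19.8%/12 = 1.65% = 0.0165.
Payoff takes n = ⌈−ln(1 − rB₀/P)/ln(1+r)⌉ = ⌈38.823⌉ = 39 payments; the last is €82.41.
Total paid = 38·€100.00 + €82.41 = €3,882.41.
Total interest = total paid − principal = €3,882.41 − €2,850.00 = €1,032.41.

€1,032.41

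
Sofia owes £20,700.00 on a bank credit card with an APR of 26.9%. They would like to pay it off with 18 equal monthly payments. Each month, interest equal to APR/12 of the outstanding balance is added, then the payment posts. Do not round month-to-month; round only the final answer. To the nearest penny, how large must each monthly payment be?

£1,410.24

Monthly rate r = 26.9%/12 = 2.24167% = 0.0224167.
Level-payment amortization: P = B₀·r / (1 − (1+r)^(−n)) = 20700.00·0.0224167 / (1 − 1.02242^(−18)).
Denominator 1 − (1+r)^(−18) = 0.32903876.
P = 464.025 / 0.32903876 ≈ 1410.24.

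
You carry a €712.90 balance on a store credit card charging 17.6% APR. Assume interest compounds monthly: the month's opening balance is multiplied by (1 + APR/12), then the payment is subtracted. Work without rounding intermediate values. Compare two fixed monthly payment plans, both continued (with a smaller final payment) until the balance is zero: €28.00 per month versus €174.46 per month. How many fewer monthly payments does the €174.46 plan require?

28 fewer payments

Monthly rate r = 17.6%/12 = 1.46667% = 0.0146667.
At €28.00/mo: n = ⌈−ln(1 − rB₀/P)/ln(1+r)⌉ = 33 payments (last €3.02); total interest = total paid − €712.90 = €186.12.
At €174.46/mo: 5 payments (last €42.93); total interest €27.87.
Payments saved = 33 − 5 = 28.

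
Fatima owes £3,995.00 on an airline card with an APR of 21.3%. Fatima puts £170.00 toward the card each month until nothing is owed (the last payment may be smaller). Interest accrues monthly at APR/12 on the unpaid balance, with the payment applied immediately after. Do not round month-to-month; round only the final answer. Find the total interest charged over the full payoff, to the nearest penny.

Monthly rate r = 21.3%/12 = 1.775% = 0.01775.
Payoff takes n = ⌈−ln(1 − rB₀/P)/ln(1+r)⌉ = ⌈30.679⌉ = 31 payments; the last is £115.82.
Total paid = 30·£170.00 + £115.82 = £5,215.82.
Total interest = total paid − principal = £5,215.82 − £3,995.00 = £1,220.82.

£1,220.82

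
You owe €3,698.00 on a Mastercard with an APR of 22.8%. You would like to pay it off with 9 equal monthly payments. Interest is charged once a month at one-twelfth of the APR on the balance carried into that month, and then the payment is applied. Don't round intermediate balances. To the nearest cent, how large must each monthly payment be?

Monthly rate r = 22.8%/12 = 1.9% = 0.019.
Level-payment amortization: P = B₀·r / (1 − (1+r)^(−n)) = 3698.00·0.019 / (1 − 1.019^(−9)).
Denominator 1 − (1+r)^(−9) = 0.155825277.
P = 70.262 / 0.155825277 ≈ 450.90.

€450.90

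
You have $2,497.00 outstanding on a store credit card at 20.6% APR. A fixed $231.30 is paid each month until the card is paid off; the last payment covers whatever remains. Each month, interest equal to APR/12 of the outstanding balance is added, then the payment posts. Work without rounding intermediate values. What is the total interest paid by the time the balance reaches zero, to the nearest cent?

$288.35

Monthly rate r = 20.6%/12 = 1.71667% = 0.0171667.
Payoff takes n = ⌈−ln(1 − rB₀/P)/ln(1+r)⌉ = ⌈12.042⌉ = 13 payments; the last is $9.75.
Total paid = 12·$231.30 + $9.75 = $2,785.35.
Total interest = total paid − principal = $2,785.35 − $2,497.00 = $288.35.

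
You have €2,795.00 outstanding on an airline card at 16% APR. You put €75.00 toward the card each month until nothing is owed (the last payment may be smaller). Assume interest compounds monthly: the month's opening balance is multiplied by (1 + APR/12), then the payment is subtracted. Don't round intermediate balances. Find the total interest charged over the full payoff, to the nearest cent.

Monthly rate r = 16%/12 = 1.33333% = 0.0133333.
Payoff takes n = ⌈−ln(1 − rB₀/P)/ln(1+r)⌉ = ⌈51.864⌉ = 52 payments; the last is €64.82.
Total paid = 51·€75.00 + €64.82 = €3,889.82.
Total interest = total paid − principal = €3,889.82 − €2,795.00 = €1,094.82.

€1,094.82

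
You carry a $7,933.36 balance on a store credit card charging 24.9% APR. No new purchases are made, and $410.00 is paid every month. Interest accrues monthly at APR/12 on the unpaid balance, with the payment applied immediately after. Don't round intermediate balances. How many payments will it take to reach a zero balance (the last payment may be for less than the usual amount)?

25 months

Monthly rate r = 24.9%/12 = 2.075% = 0.02075.
Recurrence: B ← B·(1+r) − $410.00.
Month 1: interest $164.62; balance after payment $7,687.98.
Month 2: interest $159.53; balance after payment $7,437.50.
Closed form: n = −ln(1 − rB₀/P)/ln(1+r) = −ln(0.59849)/ln(1.02075) ≈ 24.995, so the balance reaches zero during payment 25.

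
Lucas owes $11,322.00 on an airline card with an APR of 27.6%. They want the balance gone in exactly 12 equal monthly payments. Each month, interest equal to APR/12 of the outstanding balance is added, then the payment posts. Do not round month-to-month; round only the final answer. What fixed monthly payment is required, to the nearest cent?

Monthly rate r = 27.6%/12 = 2.3% = 0.023.
Level-payment amortization: P = B₀·r / (1 − (1+r)^(−n)) = 11322.00·0.023 / (1 − 1.023^(−12)).
Denominator 1 − (1+r)^(−12) = 0.23881119.
P = 260.406 / 0.23881119 ≈ 1090.43.

$1,090.43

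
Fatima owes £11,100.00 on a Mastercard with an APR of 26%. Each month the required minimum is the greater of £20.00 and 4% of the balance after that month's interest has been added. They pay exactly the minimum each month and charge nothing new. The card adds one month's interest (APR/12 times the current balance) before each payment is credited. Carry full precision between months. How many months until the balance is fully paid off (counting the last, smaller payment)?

197 months

Monthly rate r = 26%/12 = 2.16667% = 0.0216667.
While 4% of the post-interest balance exceeds £20.00, each month B ← (B·(1+r))·(1 − 0.04), i.e. B shrinks by the factor (1+r)·0.96 = 0.9808.
This holds for months 1–162. Entering month 163 the balance is £480.13; 4% of the post-interest balance is now below £20.00, so the flat £20.00 minimum applies from here.
From month 163 a fixed £20.00 at rate r clears £480.13 in 35 more payments. Total: 162 + 35 = 197 months.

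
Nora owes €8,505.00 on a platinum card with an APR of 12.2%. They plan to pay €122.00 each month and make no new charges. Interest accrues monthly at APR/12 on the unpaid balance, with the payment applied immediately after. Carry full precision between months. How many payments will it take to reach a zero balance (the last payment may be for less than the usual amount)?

Monthly rate r = 12.2%/12 = 1.01667% = 0.0101667.
Recurrence: B ← B·(1+r) − €122.00.
Month 1: interest €86.47; balance after payment €8,469.47.
Month 2: interest €86.11; balance after payment €8,433.57.
Closed form: n = −ln(1 − rB₀/P)/ln(1+r) = −ln(0.29125)/ln(1.01017) ≈ 121.951, so the balance reaches zero during payment 122.

122 months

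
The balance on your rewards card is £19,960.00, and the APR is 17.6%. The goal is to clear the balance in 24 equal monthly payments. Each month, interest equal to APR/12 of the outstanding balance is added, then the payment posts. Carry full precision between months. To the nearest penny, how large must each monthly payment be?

Monthly rate r = 17.6%/12 = 1.46667% = 0.0146667.
Level-payment amortization: P = B₀·r / (1 − (1+r)^(−n)) = 19960.00·0.0146667 / (1 − 1.01467^(−24)).
Denominator 1 − (1+r)^(−24) = 0.294919735.
P = 292.747 / 0.294919735 ≈ 992.63.

£992.63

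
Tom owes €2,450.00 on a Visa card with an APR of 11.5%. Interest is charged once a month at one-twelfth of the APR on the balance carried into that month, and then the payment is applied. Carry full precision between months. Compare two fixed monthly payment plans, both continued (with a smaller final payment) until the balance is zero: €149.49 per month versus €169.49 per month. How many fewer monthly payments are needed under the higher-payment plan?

2 fewer payments

Monthly rate r = 11.5%/12 = 0.958333% = 0.00958333.
At €149.49/mo: n = ⌈−ln(1 − rB₀/P)/ln(1+r)⌉ = 18 payments (last €136.74); total interest = total paid − €2,450.00 = €228.07.
At €169.49/mo: 16 payments (last €107.66); total interest €200.01.
Payments saved = 18 − 16 = 2.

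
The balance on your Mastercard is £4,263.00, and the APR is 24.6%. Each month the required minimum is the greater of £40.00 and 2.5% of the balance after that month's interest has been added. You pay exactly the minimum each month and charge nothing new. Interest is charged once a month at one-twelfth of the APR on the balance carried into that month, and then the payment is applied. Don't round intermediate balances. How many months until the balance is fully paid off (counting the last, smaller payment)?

Monthly rate r = 24.6%/12 = 2.05% = 0.0205.
While 2.5% of the post-interest balance exceeds £40.00, each month B ← (B·(1+r))·(1 − 0.025), i.e. B shrinks by the factor (1+r)·0.975 = 0.99499.
This holds for months 1–200. Entering month 201 the balance is £1,560.42; 2.5% of the post-interest balance is now below £40.00, so the flat £40.00 minimum applies from here.
From month 201 a fixed £40.00 at rate r clears £1,560.42 in 80 more payments. Total: 200 + 80 = 280 months.

280 months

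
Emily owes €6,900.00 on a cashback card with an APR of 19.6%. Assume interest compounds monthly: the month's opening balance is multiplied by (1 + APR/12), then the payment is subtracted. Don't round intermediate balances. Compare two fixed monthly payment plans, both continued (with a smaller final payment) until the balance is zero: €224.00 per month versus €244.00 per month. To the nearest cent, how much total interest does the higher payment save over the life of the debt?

€337.30

Monthly rate r = 19.6%/12 = 1.63333% = 0.0163333.
At €224.00/mo: n = ⌈−ln(1 − rB₀/P)/ln(1+r)⌉ = 44 payments (last €38.38); total interest = total paid − €6,900.00 = €2,770.38.
At €244.00/mo: 39 payments (last €61.08); total interest €2,433.08.
Interest saved = €2,770.38 − €2,433.08 = €337.30.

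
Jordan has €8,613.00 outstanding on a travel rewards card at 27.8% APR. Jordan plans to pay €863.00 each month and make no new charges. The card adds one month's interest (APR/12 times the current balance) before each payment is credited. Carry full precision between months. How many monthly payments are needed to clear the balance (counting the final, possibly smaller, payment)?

Monthly rate r = 27.8%/12 = 2.31667% = 0.0231667.
Recurrence: B ← B·(1+r) − €863.00.
Month 1: interest €199.53; balance after payment €7,949.53.
Month 2: interest €184.16; balance after payment €7,270.70.
Closed form: n = −ln(1 − rB₀/P)/ln(1+r) = −ln(0.76879)/ln(1.02317) ≈ 11.481, so the balance reaches zero during payment 12.

12 payments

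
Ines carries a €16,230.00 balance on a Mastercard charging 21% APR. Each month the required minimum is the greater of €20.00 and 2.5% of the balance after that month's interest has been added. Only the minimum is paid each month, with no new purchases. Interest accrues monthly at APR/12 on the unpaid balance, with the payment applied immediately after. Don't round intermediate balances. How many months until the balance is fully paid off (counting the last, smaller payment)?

448 months

Monthly rate r = 21%/12 = 1.75% = 0.0175.
While 2.5% of the post-interest balance exceeds €20.00, each month B ← (B·(1+r))·(1 − 0.025), i.e. B shrinks by the factor (1+r)·0.975 = 0.99206.
This holds for months 1–380. Entering month 381 the balance is €785.51; 2.5% of the post-interest balance is now below €20.00, so the flat €20.00 minimum applies from here.
From month 381 a fixed €20.00 at rate r clears €785.51 in 68 more payments. Total: 380 + 68 = 448 months.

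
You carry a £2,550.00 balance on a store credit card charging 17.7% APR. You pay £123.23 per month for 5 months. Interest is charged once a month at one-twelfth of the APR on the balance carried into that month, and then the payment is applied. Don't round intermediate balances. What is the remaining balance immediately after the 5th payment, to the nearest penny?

£2,109.10

Monthly rate r = 17.7%/12 = 1.475% = 0.01475.
Each month: B ← B·(1+r) − £123.23.
Month 1: interest £37.61; balance after payment £2,464.38.
Month 2: interest £36.35; balance after payment £2,377.50.
Month 3: interest £35.07; balance after payment £2,289.34.
Month 4: interest £33.77; balance after payment £2,199.88.
Month 5: interest £32.45; balance after payment £2,109.10.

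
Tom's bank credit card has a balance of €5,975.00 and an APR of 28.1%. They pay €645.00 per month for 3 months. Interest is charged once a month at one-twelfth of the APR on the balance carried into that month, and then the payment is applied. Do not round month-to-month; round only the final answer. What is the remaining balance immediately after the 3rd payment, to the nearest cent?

Monthly rate r = 28.1%/12 = 2.34167% = 0.0234167.
Each month: B ← B·(1+r) − €645.00.
Month 1: interest €139.91; balance after payment €5,469.91.
Month 2: interest €128.09; balance after payment €4,953.00.
Month 3: interest €115.98; balance after payment €4,423.98.

€4,423.98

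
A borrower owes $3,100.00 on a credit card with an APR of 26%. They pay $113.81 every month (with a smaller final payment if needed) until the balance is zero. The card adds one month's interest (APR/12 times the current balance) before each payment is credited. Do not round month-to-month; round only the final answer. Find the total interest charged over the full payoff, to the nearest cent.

$1,636.34

Monthly rate r = 26%/12 = 2.16667% = 0.0216667.
Payoff takes n = ⌈−ln(1 − rB₀/P)/ln(1+r)⌉ = ⌈41.614⌉ = 42 payments; the last is $70.13.
Total paid = 41·$113.81 + $70.13 = $4,736.34.
Total interest = total paid − principal = $4,736.34 − $3,100.00 = $1,636.34.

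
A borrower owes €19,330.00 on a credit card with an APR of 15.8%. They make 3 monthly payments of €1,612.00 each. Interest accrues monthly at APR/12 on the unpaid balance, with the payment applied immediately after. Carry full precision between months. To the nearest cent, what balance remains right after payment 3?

€15,203.68

Monthly rate r = 15.8%/12 = 1.31667% = 0.0131667.
Each month: B ← B·(1+r) − €1,612.00.
Month 1: interest €254.51; balance after payment €17,972.51.
Month 2: interest €236.64; balance after payment €16,597.15.
Month 3: interest €218.53; balance after payment €15,203.68.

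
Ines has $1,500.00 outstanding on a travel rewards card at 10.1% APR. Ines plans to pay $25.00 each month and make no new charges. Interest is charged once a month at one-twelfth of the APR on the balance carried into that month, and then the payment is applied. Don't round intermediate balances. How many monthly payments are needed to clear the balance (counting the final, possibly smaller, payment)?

Monthly rate r = 10.1%/12 = 0.841667% = 0.00841667.
Recurrence: B ← B·(1+r) − $25.00.
Month 1: interest $12.62; balance after payment $1,487.62.
Month 2: interest $12.52; balance after payment $1,475.15.
Closed form: n = −ln(1 − rB₀/P)/ln(1+r) = −ln(0.495)/ln(1.00842) ≈ 83.899, so the balance reaches zero during payment 84.

84 months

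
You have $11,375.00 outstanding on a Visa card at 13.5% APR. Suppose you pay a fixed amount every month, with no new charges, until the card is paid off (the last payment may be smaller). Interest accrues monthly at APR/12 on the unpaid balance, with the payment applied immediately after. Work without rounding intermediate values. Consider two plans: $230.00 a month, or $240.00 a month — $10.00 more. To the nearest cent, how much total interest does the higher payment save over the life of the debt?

$366.43

Monthly rate r = 13.5%/12 = 1.125% = 0.01125.
At $230.00/mo: n = ⌈−ln(1 − rB₀/P)/ln(1+r)⌉ = 73 payments (last $150.84); total interest = total paid − $11,375.00 = $5,335.84.
At $240.00/mo: 69 payments (last $24.41); total interest $4,969.41.
Interest saved = $5,335.84 − $4,969.41 = $366.43.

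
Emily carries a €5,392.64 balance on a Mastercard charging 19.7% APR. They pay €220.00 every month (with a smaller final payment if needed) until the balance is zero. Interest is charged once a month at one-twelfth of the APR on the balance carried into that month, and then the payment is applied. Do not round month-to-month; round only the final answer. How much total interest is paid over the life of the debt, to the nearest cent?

Monthly rate r = 19.7%/12 = 1.64167% = 0.0164167.
Payoff takes n = ⌈−ln(1 − rB₀/P)/ln(1+r)⌉ = ⌈31.618⌉ = 32 payments; the last is €136.31.
Total paid = 31·€220.00 + €136.31 = €6,956.31.
Total interest = total paid − principal = €6,956.31 − €5,392.64 = €1,563.67.

€1,563.67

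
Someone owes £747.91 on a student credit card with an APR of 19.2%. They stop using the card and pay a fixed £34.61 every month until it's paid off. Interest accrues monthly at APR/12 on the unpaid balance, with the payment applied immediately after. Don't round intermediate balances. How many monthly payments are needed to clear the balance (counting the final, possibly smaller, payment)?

27 payments

Monthly rate r = 19.2%/12 = 1.6% = 0.016.
Recurrence: B ← B·(1+r) − £34.61.
Month 1: interest £11.97; balance after payment £725.27.
Month 2: interest £11.60; balance after payment £702.26.
Closed form: n = −ln(1 − rB₀/P)/ln(1+r) = −ln(0.65425)/ln(1.016) ≈ 26.729, so the balance reaches zero during payment 27.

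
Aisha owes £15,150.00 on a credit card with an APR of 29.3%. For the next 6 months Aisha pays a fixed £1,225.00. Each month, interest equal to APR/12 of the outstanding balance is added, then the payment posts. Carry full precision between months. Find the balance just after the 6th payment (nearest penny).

Monthly rate r = 29.3%/12 = 2.44167% = 0.0244167.
Each month: B ← B·(1+r) − £1,225.00.
Month 1: interest £369.91; balance after payment £14,294.91.
Month 2: interest £349.03; balance after payment £13,418.95.
Month 3: interest £327.65; balance after payment £12,521.59.
Month 4: interest £305.74; balance after payment £11,602.33.
Month 5: interest £283.29; balance after payment £10,660.62.
Month 6: interest £260.30; balance after payment £9,695.92.

£9,695.92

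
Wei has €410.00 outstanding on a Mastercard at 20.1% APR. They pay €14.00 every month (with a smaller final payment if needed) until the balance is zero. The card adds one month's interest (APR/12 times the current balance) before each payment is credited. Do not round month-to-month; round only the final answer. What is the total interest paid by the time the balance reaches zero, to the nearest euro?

€158

Monthly rate r = 20.1%/12 = 1.675% = 0.01675.
Payoff takes n = ⌈−ln(1 − rB₀/P)/ln(1+r)⌉ = ⌈40.599⌉ = 41 payments; the last is €8.41.
Total paid = 40·€14.00 + €8.41 = €568.41.
Total interest = total paid − principal = €568.41 − €410.00 = €158.41.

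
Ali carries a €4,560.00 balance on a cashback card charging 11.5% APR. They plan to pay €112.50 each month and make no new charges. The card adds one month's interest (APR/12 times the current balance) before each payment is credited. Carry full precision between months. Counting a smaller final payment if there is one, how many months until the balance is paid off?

52 months

Monthly rate r = 11.5%/12 = 0.958333% = 0.00958333.
Recurrence: B ← B·(1+r) − €112.50.
Month 1: interest €43.70; balance after payment €4,491.20.
Month 2: interest €43.04; balance after payment €4,421.74.
Closed form: n = −ln(1 − rB₀/P)/ln(1+r) = −ln(0.61156)/ln(1.00958) ≈ 51.558, so the balance reaches zero during payment 52.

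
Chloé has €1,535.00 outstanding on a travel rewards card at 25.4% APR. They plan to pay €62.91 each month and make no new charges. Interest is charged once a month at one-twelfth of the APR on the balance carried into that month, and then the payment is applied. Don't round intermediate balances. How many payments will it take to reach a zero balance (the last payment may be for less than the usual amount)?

Monthly rate r = 25.4%/12 = 2.11667% = 0.0211667.
Recurrence: B ← B·(1+r) − €62.91.
Month 1: interest €32.49; balance after payment €1,504.58.
Month 2: interest €31.85; balance after payment €1,473.52.
Closed form: n = −ln(1 − rB₀/P)/ln(1+r) = −ln(0.48353)/ln(1.02117) ≈ 34.691, so the balance reaches zero during payment 35.

35 months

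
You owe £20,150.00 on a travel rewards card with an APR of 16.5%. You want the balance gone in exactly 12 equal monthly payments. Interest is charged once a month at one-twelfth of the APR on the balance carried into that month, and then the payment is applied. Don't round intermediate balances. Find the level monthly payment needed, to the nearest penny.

£1,833.00

Monthly rate r = 16.5%/12 = 1.375% = 0.01375.
Level-payment amortization: P = B₀·r / (1 − (1+r)^(−n)) = 20150.00·0.01375 / (1 − 1.01375^(−12)).
Denominator 1 − (1+r)^(−12) = 0.151152657.
P = 277.062 / 0.151152657 ≈ 1833.00.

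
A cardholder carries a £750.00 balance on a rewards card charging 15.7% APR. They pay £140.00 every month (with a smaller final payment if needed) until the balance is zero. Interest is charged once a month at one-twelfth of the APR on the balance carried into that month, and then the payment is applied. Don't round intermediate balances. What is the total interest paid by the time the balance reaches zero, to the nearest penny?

Monthly rate r = 15.7%/12 = 1.30833% = 0.0130833.
Payoff takes n = ⌈−ln(1 − rB₀/P)/ln(1+r)⌉ = ⌈5.590⌉ = 6 payments; the last is £82.88.
Total paid = 5·£140.00 + £82.88 = £782.88.
Total interest = total paid − principal = £782.88 − £750.00 = £32.88.

£32.88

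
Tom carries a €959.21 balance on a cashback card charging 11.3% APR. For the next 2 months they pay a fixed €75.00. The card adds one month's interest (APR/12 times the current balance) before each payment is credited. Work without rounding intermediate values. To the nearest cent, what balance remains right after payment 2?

Monthly rate r = 11.3%/12 = 0.941667% = 0.00941667.
Each month: B ← B·(1+r) − €75.00.
Month 1: interest €9.03; balance after payment €893.24.
Month 2: interest €8.41; balance after payment €826.65.

€826.65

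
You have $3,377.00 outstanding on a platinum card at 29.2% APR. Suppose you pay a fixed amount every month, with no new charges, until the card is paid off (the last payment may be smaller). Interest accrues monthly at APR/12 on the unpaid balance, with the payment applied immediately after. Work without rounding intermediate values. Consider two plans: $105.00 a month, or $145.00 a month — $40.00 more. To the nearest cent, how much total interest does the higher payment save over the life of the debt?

Monthly rate r = 29.2%/12 = 2.43333% = 0.0243333.
At $105.00/mo: n = ⌈−ln(1 − rB₀/P)/ln(1+r)⌉ = 64 payments (last $50.10); total interest = total paid − $3,377.00 = $3,288.10.
At $145.00/mo: 35 payments (last $114.47); total interest $1,667.47.
Interest saved = $3,288.10 − $1,667.47 = $1,620.63.

$1,620.63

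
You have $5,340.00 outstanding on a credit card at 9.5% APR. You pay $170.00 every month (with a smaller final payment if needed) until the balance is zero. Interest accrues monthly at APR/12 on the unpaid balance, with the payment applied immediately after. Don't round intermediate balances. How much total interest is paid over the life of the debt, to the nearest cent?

Monthly rate r = 9.5%/12 = 0.791667% = 0.00791667.
Payoff takes n = ⌈−ln(1 − rB₀/P)/ln(1+r)⌉ = ⌈36.259⌉ = 37 payments; the last is $44.13.
Total paid = 36·$170.00 + $44.13 = $6,164.13.
Total interest = total paid − principal = $6,164.13 − $5,340.00 = $824.13.

$824.13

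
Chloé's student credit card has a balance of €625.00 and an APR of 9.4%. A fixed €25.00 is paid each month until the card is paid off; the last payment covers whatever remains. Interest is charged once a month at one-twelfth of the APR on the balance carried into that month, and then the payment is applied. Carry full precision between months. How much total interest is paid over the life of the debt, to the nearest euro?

€73

Monthly rate r = 9.4%/12 = 0.783333% = 0.00783333.
Payoff takes n = ⌈−ln(1 − rB₀/P)/ln(1+r)⌉ = ⌈27.932⌉ = 28 payments; the last is €23.31.
Total paid = 27·€25.00 + €23.31 = €698.31.
Total interest = total paid − principal = €698.31 − €625.00 = €73.31.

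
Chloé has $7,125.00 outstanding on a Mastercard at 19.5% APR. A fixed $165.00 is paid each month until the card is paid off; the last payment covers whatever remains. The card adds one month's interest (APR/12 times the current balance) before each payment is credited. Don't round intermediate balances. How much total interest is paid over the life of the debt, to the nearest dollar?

$5,257

Monthly rate r = 19.5%/12 = 1.625% = 0.01625.
Payoff takes n = ⌈−ln(1 − rB₀/P)/ln(1+r)⌉ = ⌈75.044⌉ = 76 payments; the last is $7.40.
Total paid = 75·$165.00 + $7.40 = $12,382.40.
Total interest = total paid − principal = $12,382.40 − $7,125.00 = $5,257.40.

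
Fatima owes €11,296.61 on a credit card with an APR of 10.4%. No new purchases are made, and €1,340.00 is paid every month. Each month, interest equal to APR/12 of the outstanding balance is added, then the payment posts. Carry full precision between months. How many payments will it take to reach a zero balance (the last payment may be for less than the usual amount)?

9 months

Monthly rate r = 10.4%/12 = 0.866667% = 0.00866667.
Recurrence: B ← B·(1+r) − €1,340.00.
Month 1: interest €97.90; balance after payment €10,054.51.
Month 2: interest €87.14; balance after payment €8,801.65.
Closed form: n = −ln(1 − rB₀/P)/ln(1+r) = −ln(0.92694)/ln(1.00867) ≈ 8.792, so the balance reaches zero during payment 9.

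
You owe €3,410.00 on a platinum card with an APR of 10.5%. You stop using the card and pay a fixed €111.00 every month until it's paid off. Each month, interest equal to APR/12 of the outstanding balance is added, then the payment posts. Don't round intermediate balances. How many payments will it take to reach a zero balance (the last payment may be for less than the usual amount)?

36 months

Monthly rate r = 10.5%/12 = 0.875% = 0.00875.
Recurrence: B ← B·(1+r) − €111.00.
Month 1: interest €29.84; balance after payment €3,328.84.
Month 2: interest €29.13; balance after payment €3,246.96.
Closed form: n = −ln(1 − rB₀/P)/ln(1+r) = −ln(0.73119)/ln(1.00875) ≈ 35.937, so the balance reaches zero during payment 36.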